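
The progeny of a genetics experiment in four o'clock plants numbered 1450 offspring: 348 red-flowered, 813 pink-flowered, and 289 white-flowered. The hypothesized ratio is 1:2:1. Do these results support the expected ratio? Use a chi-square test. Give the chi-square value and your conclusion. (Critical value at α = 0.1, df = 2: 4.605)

26.164; not consistent

Under the 1:2:1 hypothesis (Σ ratio = 4, N = 1450):
  red-flowered: 1450 × 1/4 = 362.5
  pink-flowered: 1450 × 2/4 = 725
  white-flowered: 1450 × 1/4 = 362.5
χ² = Σ (O − E)² / E
  red-flowered: (348 − 362.5)² / 362.5 = 0.5800
  pink-flowered: (813 − 725)² / 725 = 10.6814
  white-flowered: (289 − 362.5)² / 362.5 = 14.9028
χ² = 0.5800 + 10.6814 + 14.9028 = 26.1642 ≈ 26.164
Degrees of freedom = 3 − 1 = 2; critical value at α = 0.1 is 4.605.
Since 26.164 > 4.605, we reject the null hypothesis — the data do not fit the 1:2:1 ratio.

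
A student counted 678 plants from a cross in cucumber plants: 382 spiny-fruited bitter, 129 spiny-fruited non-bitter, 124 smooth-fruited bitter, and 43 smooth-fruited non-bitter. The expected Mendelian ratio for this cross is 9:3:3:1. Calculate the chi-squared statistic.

Expected counts for N = 678 under a 9:3:3:1 ratio (total parts = 16):
  spiny-fruited bitter: 678 × 9/16 = 381.375
  spiny-fruited non-bitter: 678 × 3/16 = 127.125
  smooth-fruited bitter: 678 × 3/16 = 127.125
  smooth-fruited non-bitter: 678 × 1/16 = 42.375
χ² = Σ (O − E)² / E
  spiny-fruited bitter: (382 − 381.375)² / 381.375 = 0.0010
  spiny-fruited non-bitter: (129 − 127.125)² / 127.125 = 0.0277
  smooth-fruited bitter: (124 − 127.125)² / 127.125 = 0.0768
  smooth-fruited non-bitter: (43 − 42.375)² / 42.375 = 0.0092
χ² = 0.0010 + 0.0277 + 0.0768 + 0.0092 = 0.1147 ≈ 0.115

0.115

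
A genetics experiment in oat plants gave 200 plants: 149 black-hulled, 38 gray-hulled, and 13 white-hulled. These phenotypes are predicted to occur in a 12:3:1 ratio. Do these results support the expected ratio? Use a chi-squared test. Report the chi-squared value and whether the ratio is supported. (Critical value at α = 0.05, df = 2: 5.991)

Expected counts for N = 200 under a 12:3:1 ratio (total parts = 16):
  black-hulled: 200 × 12/16 = 150
  gray-hulled: 200 × 3/16 = 37.5
  white-hulled: 200 × 1/16 = 12.5
χ² = Σ (O − E)² / E
  black-hulled: (149 − 150)² / 150 = 0.0067
  gray-hulled: (38 − 37.5)² / 37.5 = 0.0067
  white-hulled: (13 − 12.5)² / 12.5 = 0.0200
χ² = 0.0067 + 0.0067 + 0.0200 = 0.0334 ≈ 0.033
Degrees of freedom = 3 − 1 = 2; critical value at α = 0.05 is 5.991.
Since 0.033 < 5.991, we fail to reject the null hypothesis — the data are consistent with the 12:3:1 ratio.

0.033; consistent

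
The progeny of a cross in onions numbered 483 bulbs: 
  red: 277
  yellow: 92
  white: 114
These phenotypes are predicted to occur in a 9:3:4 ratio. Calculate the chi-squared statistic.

Total ratio parts = 16. Expected numbers out of 483:
  red: 483 × 9/16 = 271.6875
  yellow: 483 × 3/16 = 90.5625
  white: 483 × 4/16 = 120.75
χ² = Σ (O − E)² / E
  red: (277 − 271.6875)² / 271.6875 = 0.1039
  yellow: (92 − 90.5625)² / 90.5625 = 0.0228
  white: (114 − 120.75)² / 120.75 = 0.3773
χ² = 0.1039 + 0.0228 + 0.3773 = 0.504

0.504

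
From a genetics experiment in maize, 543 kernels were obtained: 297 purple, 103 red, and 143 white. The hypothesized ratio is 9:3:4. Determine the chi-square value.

0.634

Under the 9:3:4 hypothesis (Σ ratio = 16, N = 543):
  purple: 543 × 9/16 = 305.4375
  red: 543 × 3/16 = 101.8125
  white: 543 × 4/16 = 135.75
χ² = Σ (O − E)² / E
  purple: (297 − 305.4375)² / 305.4375 = 0.2331
  red: (103 − 101.8125)² / 101.8125 = 0.0139
  white: (143 − 135.75)² / 135.75 = 0.3872
χ² = 0.2331 + 0.0139 + 0.3872 = 0.6342 ≈ 0.634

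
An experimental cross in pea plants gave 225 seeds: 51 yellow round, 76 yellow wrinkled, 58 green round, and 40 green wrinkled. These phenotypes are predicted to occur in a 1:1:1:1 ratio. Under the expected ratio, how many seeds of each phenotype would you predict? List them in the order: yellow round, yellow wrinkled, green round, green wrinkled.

Under the 1:1:1:1 hypothesis (Σ ratio = 4, N = 225):
  yellow round: 225 × 1/4 = 56.25
  yellow wrinkled: 225 × 1/4 = 56.25
  green round: 225 × 1/4 = 56.25
  green wrinkled: 225 × 1/4 = 56.25

56.25, 56.25, 56.25, 56.25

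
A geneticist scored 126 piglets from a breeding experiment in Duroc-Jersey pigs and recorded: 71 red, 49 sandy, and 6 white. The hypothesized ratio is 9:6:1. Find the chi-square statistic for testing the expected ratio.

0.511

The 9:6:1 ratio has 16 parts, so with N = 126 the expected counts are:
  red: 126 × 9/16 = 70.875
  sandy: 126 × 6/16 = 47.25
  white: 126 × 1/16 = 7.875
χ² = Σ (O − E)² / E
  red: (71 − 70.875)² / 70.875 = 0.0002
  sandy: (49 − 47.25)² / 47.25 = 0.0648
  white: (6 − 7.875)² / 7.875 = 0.4464
χ² = 0.0002 + 0.0648 + 0.4464 = 0.5114 ≈ 0.511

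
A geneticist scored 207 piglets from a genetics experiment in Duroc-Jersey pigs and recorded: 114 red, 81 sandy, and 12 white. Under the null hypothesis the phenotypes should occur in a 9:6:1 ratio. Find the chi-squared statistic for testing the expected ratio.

Expected counts for N = 207 under a 9:6:1 ratio (total parts = 16):
  red: 207 × 9/16 = 116.4375
  sandy: 207 × 6/16 = 77.625
  white: 207 × 1/16 = 12.9375
χ² = Σ (O − E)² / E
  red: (114 − 116.4375)² / 116.4375 = 0.0510
  sandy: (81 − 77.625)² / 77.625 = 0.1467
  white: (12 − 12.9375)² / 12.9375 = 0.0679
χ² = 0.0510 + 0.1467 + 0.0679 = 0.2656 ≈ 0.266

0.266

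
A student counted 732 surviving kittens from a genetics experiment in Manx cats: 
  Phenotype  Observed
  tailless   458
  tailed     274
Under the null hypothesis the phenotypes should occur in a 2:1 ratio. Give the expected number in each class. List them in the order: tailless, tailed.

488, 244

The 2:1 ratio has 3 parts, so with N = 732 the expected counts are:
  tailless: 732 × 2/3 = 488
  tailed: 732 × 1/3 = 244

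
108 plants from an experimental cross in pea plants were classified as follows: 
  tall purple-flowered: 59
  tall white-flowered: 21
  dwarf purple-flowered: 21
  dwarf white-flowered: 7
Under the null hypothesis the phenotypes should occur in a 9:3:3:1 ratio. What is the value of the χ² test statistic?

Expected counts for N = 108 under a 9:3:3:1 ratio (total parts = 16):
  tall purple-flowered: 108 × 9/16 = 60.75
  tall white-flowered: 108 × 3/16 = 20.25
  dwarf purple-flowered: 108 × 3/16 = 20.25
  dwarf white-flowered: 108 × 1/16 = 6.75
χ² = Σ (O − E)² / E
  tall purple-flowered: (59 − 60.75)² / 60.75 = 0.0504
  tall white-flowered: (21 − 20.25)² / 20.25 = 0.0278
  dwarf purple-flowered: (21 − 20.25)² / 20.25 = 0.0278
  dwarf white-flowered: (7 − 6.75)² / 6.75 = 0.0093
χ² = 0.0504 + 0.0278 + 0.0278 + 0.0093 = 0.1153 ≈ 0.115

0.115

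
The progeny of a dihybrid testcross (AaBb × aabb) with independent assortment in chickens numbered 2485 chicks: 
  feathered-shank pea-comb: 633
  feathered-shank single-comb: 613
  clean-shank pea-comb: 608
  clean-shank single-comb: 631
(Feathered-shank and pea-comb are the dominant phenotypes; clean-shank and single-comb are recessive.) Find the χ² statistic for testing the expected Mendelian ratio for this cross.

A dihybrid testcross with independent assortment gives a 1:1:1:1 ratio.
Total ratio parts = 4. Expected numbers out of 2485:
  feathered-shank pea-comb: 2485 × 1/4 = 621.25
  feathered-shank single-comb: 2485 × 1/4 = 621.25
  clean-shank pea-comb: 2485 × 1/4 = 621.25
  clean-shank single-comb: 2485 × 1/4 = 621.25
χ² = Σ (O − E)² / E
  feathered-shank pea-comb: (633 − 621.25)² / 621.25 = 0.2222
  feathered-shank single-comb: (613 − 621.25)² / 621.25 = 0.1096
  clean-shank pea-comb: (608 − 621.25)² / 621.25 = 0.2826
  clean-shank single-comb: (631 − 621.25)² / 621.25 = 0.1530
χ² = 0.2222 + 0.1096 + 0.2826 + 0.1530 = 0.7674 ≈ 0.767

0.767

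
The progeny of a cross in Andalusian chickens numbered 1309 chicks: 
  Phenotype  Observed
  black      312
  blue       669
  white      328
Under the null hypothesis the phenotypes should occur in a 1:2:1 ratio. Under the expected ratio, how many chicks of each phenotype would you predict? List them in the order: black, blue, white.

Under the 1:2:1 hypothesis (Σ ratio = 4, N = 1309):
  black: 1309 × 1/4 = 327.25
  blue: 1309 × 2/4 = 654.5
  white: 1309 × 1/4 = 327.25

327.25, 654.5, 327.25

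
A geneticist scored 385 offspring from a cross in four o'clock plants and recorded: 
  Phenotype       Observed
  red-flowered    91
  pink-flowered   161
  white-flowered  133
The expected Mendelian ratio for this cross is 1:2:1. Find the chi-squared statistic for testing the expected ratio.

19.473

Expected counts for N = 385 under a 1:2:1 ratio (total parts = 4):
  red-flowered: 385 × 1/4 = 96.25
  pink-flowered: 385 × 2/4 = 192.5
  white-flowered: 385 × 1/4 = 96.25
χ² = Σ (O − E)² / E
  red-flowered: (91 − 96.25)² / 96.25 = 0.2864
  pink-flowered: (161 − 192.5)² / 192.5 = 5.1545
  white-flowered: (133 − 96.25)² / 96.25 = 14.0318
χ² = 0.2864 + 5.1545 + 14.0318 = 19.4727 ≈ 19.473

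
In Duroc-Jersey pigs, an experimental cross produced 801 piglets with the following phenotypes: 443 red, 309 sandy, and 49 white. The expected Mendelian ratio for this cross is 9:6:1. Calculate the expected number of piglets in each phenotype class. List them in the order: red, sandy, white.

Total ratio parts = 16. Expected numbers out of 801:
  red: 801 × 9/16 = 450.5625
  sandy: 801 × 6/16 = 300.375
  white: 801 × 1/16 = 50.0625

450.5625, 300.375, 50.0625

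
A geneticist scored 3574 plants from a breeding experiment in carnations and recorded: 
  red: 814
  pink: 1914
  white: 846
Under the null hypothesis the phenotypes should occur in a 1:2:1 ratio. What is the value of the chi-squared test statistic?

18.625

Under the 1:2:1 hypothesis (Σ ratio = 4, N = 3574):
  red: 3574 × 1/4 = 893.5
  pink: 3574 × 2/4 = 1787
  white: 3574 × 1/4 = 893.5
χ² = Σ (O − E)² / E
  red: (814 − 893.5)² / 893.5 = 7.0736
  pink: (1914 − 1787)² / 1787 = 9.0257
  white: (846 − 893.5)² / 893.5 = 2.5252
χ² = 7.0736 + 9.0257 + 2.5252 = 18.6245 ≈ 18.625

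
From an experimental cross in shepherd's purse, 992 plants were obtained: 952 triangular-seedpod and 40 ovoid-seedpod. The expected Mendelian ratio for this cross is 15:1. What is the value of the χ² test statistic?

Total ratio parts = 16. Expected numbers out of 992:
  triangular-seedpod: 992 × 15/16 = 930
  ovoid-seedpod: 992 × 1/16 = 62
χ² = Σ (O − E)² / E
  triangular-seedpod: (952 − 930)² / 930 = 0.5204
  ovoid-seedpod: (40 − 62)² / 62 = 7.8065
χ² = 0.5204 + 7.8065 = 8.3269 ≈ 8.327

8.327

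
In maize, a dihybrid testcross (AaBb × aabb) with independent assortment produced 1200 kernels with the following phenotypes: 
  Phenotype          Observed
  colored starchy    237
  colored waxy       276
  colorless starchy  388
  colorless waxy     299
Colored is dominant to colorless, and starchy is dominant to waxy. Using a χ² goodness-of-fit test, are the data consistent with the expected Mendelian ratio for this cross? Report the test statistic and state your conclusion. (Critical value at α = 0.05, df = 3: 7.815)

40.967; not consistent

A dihybrid testcross with independent assortment gives a 1:1:1:1 ratio.
Under the 1:1:1:1 hypothesis (Σ ratio = 4, N = 1200):
  colored starchy: 1200 × 1/4 = 300
  colored waxy: 1200 × 1/4 = 300
  colorless starchy: 1200 × 1/4 = 300
  colorless waxy: 1200 × 1/4 = 300
χ² = Σ (O − E)² / E
  colored starchy: (237 − 300)² / 300 = 13.2300
  colored waxy: (276 − 300)² / 300 = 1.9200
  colorless starchy: (388 − 300)² / 300 = 25.8133
  colorless waxy: (299 − 300)² / 300 = 0.0033
χ² = 13.2300 + 1.9200 + 25.8133 + 0.0033 = 40.9666 ≈ 40.967
Degrees of freedom = 4 − 1 = 3; critical value at α = 0.05 is 7.815.
Since 40.967 > 7.815, we reject the null hypothesis — the data do not fit the 1:1:1:1 ratio.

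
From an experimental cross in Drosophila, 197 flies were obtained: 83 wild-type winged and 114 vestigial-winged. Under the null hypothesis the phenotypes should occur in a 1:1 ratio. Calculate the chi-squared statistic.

4.878

The 1:1 ratio has 2 parts, so with N = 197 the expected counts are:
  wild-type winged: 197 × 1/2 = 98.5
  vestigial-winged: 197 × 1/2 = 98.5
χ² = Σ (O − E)² / E
  wild-type winged: (83 − 98.5)² / 98.5 = 2.4391
  vestigial-winged: (114 − 98.5)² / 98.5 = 2.4391
χ² = 2.4391 + 2.4391 = 4.8782 ≈ 4.878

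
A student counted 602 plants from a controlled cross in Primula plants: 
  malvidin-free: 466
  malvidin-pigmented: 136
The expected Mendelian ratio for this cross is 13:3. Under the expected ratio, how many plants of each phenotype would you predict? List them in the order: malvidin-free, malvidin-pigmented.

489.125, 112.875

Expected counts for N = 602 under a 13:3 ratio (total parts = 16):
  malvidin-free: 602 × 13/16 = 489.125
  malvidin-pigmented: 602 × 3/16 = 112.875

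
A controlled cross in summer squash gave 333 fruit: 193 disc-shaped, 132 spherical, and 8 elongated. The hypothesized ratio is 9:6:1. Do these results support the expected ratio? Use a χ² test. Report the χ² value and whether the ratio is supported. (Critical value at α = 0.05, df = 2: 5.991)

Under the 9:6:1 hypothesis (Σ ratio = 16, N = 333):
  disc-shaped: 333 × 9/16 = 187.3125
  spherical: 333 × 6/16 = 124.875
  elongated: 333 × 1/16 = 20.8125
χ² = Σ (O − E)² / E
  disc-shaped: (193 − 187.3125)² / 187.3125 = 0.1727
  spherical: (132 − 124.875)² / 124.875 = 0.4065
  elongated: (8 − 20.8125)² / 20.8125 = 7.8876
χ² = 0.1727 + 0.4065 + 7.8876 = 8.4668 ≈ 8.467
Degrees of freedom = 3 − 1 = 2; critical value at α = 0.05 is 5.991.
Since 8.467 > 5.991, we reject the null hypothesis — the data do not fit the 9:6:1 ratio.

8.467; not consistent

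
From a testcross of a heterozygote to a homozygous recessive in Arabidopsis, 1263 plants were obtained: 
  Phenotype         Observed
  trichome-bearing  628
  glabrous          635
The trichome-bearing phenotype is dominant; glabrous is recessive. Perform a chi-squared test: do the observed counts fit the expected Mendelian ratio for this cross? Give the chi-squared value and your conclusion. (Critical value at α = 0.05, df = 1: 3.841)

0.039; consistent

A testcross of a heterozygote (Aa × aa) gives a 1:1 phenotypic ratio.
The 1:1 ratio has 2 parts, so with N = 1263 the expected counts are:
  trichome-bearing: 1263 × 1/2 = 631.5
  glabrous: 1263 × 1/2 = 631.5
χ² = Σ (O − E)² / E
  trichome-bearing: (628 − 631.5)² / 631.5 = 0.0194
  glabrous: (635 − 631.5)² / 631.5 = 0.0194
χ² = 0.0194 + 0.0194 = 0.0388 ≈ 0.039
Degrees of freedom = 2 − 1 = 1; critical value at α = 0.05 is 3.841.
Since 0.039 < 3.841, we fail to reject the null hypothesis — the data are consistent with the 1:1 ratio.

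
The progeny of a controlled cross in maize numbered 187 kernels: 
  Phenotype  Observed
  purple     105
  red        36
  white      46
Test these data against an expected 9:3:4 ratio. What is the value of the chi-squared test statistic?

0.037

The 9:3:4 ratio has 16 parts, so with N = 187 the expected counts are:
  purple: 187 × 9/16 = 105.1875
  red: 187 × 3/16 = 35.0625
  white: 187 × 4/16 = 46.75
χ² = Σ (O − E)² / E
  purple: (105 − 105.1875)² / 105.1875 = 0.0003
  red: (36 − 35.0625)² / 35.0625 = 0.0251
  white: (46 − 46.75)² / 46.75 = 0.0120
χ² = 0.0003 + 0.0251 + 0.0120 = 0.0374 ≈ 0.037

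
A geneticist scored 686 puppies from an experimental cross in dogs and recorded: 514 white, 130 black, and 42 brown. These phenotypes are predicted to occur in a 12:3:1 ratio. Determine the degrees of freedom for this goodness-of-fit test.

2

A goodness-of-fit test with 3 phenotype classes has df = 3 − 1 = 2.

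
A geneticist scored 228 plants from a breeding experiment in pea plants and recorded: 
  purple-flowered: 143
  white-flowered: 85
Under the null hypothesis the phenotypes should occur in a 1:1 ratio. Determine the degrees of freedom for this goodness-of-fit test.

A goodness-of-fit test with 2 phenotype classes has df = 2 − 1 = 1.

1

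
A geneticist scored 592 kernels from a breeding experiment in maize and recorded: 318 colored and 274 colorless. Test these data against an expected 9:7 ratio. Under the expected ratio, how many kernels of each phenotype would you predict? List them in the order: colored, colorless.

Total ratio parts = 16. Expected numbers out of 592:
  colored: 592 × 9/16 = 333
  colorless: 592 × 7/16 = 259

333, 259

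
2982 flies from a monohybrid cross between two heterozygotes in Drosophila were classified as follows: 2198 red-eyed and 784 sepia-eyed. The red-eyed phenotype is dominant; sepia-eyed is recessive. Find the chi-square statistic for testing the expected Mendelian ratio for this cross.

For a monohybrid cross between heterozygotes with complete dominance, the expected phenotypic ratio is 3:1.
Under the 3:1 hypothesis (Σ ratio = 4, N = 2982):
  red-eyed: 2982 × 3/4 = 2236.5
  sepia-eyed: 2982 × 1/4 = 745.5
χ² = Σ (O − E)² / E
  red-eyed: (2198 − 2236.5)² / 2236.5 = 0.6628
  sepia-eyed: (784 − 745.5)² / 745.5 = 1.9883
χ² = 0.6628 + 1.9883 = 2.6511 ≈ 2.651

2.651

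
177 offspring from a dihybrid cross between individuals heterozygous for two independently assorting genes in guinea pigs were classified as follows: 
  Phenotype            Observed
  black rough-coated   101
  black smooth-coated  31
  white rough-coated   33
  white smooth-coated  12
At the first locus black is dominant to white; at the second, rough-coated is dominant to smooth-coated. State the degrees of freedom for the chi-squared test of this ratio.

A dihybrid F₂ with independent assortment and complete dominance at both loci gives a 9:3:3:1 phenotypic ratio.
A goodness-of-fit test with 4 phenotype classes has df = 4 − 1 = 3.

3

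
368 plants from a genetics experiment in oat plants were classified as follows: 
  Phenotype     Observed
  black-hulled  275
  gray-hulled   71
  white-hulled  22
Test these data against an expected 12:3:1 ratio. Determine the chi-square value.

0.105

Expected counts for N = 368 under a 12:3:1 ratio (total parts = 16):
  black-hulled: 368 × 12/16 = 276
  gray-hulled: 368 × 3/16 = 69
  white-hulled: 368 × 1/16 = 23
χ² = Σ (O − E)² / E
  black-hulled: (275 − 276)² / 276 = 0.0036
  gray-hulled: (71 − 69)² / 69 = 0.0580
  white-hulled: (22 − 23)² / 23 = 0.0435
χ² = 0.0036 + 0.0580 + 0.0435 = 0.1051 ≈ 0.105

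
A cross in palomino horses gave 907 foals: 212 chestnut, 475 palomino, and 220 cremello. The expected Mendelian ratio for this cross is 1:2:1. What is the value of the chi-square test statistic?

2.180

Total ratio parts = 4. Expected numbers out of 907:
  chestnut: 907 × 1/4 = 226.75
  palomino: 907 × 2/4 = 453.5
  cremello: 907 × 1/4 = 226.75
χ² = Σ (O − E)² / E
  chestnut: (212 − 226.75)² / 226.75 = 0.9595
  palomino: (475 − 453.5)² / 453.5 = 1.0193
  cremello: (220 − 226.75)² / 226.75 = 0.2009
χ² = 0.9595 + 1.0193 + 0.2009 = 2.1797 ≈ 2.180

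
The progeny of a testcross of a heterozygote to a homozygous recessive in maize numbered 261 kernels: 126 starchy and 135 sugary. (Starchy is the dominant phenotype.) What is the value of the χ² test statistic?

0.310

A testcross of a heterozygote (Aa × aa) gives a 1:1 phenotypic ratio.
The 1:1 ratio has 2 parts, so with N = 261 the expected counts are:
  starchy: 261 × 1/2 = 130.5
  sugary: 261 × 1/2 = 130.5
χ² = Σ (O − E)² / E
  starchy: (126 − 130.5)² / 130.5 = 0.1552
  sugary: (135 − 130.5)² / 130.5 = 0.1552
χ² = 0.1552 + 0.1552 = 0.3104 ≈ 0.310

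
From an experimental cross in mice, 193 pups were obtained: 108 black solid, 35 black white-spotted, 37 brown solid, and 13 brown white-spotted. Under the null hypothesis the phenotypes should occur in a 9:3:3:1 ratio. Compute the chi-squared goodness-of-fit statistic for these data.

Expected counts for N = 193 under a 9:3:3:1 ratio (total parts = 16):
  black solid: 193 × 9/16 = 108.5625
  black white-spotted: 193 × 3/16 = 36.1875
  brown solid: 193 × 3/16 = 36.1875
  brown white-spotted: 193 × 1/16 = 12.0625
χ² = Σ (O − E)² / E
  black solid: (108 − 108.5625)² / 108.5625 = 0.0029
  black white-spotted: (35 − 36.1875)² / 36.1875 = 0.0390
  brown solid: (37 − 36.1875)² / 36.1875 = 0.0182
  brown white-spotted: (13 − 12.0625)² / 12.0625 = 0.0729
χ² = 0.0029 + 0.0390 + 0.0182 + 0.0729 = 0.133

0.133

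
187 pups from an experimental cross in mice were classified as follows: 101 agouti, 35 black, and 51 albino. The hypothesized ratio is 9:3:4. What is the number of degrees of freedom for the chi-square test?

2

A goodness-of-fit test with 3 phenotype classes has df = 3 − 1 = 2.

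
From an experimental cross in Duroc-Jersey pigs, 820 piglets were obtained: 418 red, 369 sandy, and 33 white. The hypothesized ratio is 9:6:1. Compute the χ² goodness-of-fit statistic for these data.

22.854

Under the 9:6:1 hypothesis (Σ ratio = 16, N = 820):
  red: 820 × 9/16 = 461.25
  sandy: 820 × 6/16 = 307.5
  white: 820 × 1/16 = 51.25
χ² = Σ (O − E)² / E
  red: (418 − 461.25)² / 461.25 = 4.0554
  sandy: (369 − 307.5)² / 307.5 = 12.3000
  white: (33 − 51.25)² / 51.25 = 6.4988
χ² = 4.0554 + 12.3000 + 6.4988 = 22.8542 ≈ 22.854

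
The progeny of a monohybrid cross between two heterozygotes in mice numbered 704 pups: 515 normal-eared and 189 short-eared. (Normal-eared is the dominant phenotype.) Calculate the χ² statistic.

1.280

For a monohybrid cross between heterozygotes with complete dominance, the expected phenotypic ratio is 3:1.
Expected counts for N = 704 under a 3:1 ratio (total parts = 4):
  normal-eared: 704 × 3/4 = 528
  short-eared: 704 × 1/4 = 176
χ² = Σ (O − E)² / E
  normal-eared: (515 − 528)² / 528 = 0.3201
  short-eared: (189 − 176)² / 176 = 0.9602
χ² = 0.3201 + 0.9602 = 1.2803 ≈ 1.280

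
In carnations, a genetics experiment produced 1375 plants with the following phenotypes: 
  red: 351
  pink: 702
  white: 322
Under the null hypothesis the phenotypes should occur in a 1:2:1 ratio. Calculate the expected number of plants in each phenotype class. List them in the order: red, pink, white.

343.75, 687.5, 343.75

The 1:2:1 ratio has 4 parts, so with N = 1375 the expected counts are:
  red: 1375 × 1/4 = 343.75
  pink: 1375 × 2/4 = 687.5
  white: 1375 × 1/4 = 343.75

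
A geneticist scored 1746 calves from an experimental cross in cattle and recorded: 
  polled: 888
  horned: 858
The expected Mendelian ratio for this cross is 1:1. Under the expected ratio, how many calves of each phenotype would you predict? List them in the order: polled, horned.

The 1:1 ratio has 2 parts, so with N = 1746 the expected counts are:
  polled: 1746 × 1/2 = 873
  horned: 1746 × 1/2 = 873

873, 873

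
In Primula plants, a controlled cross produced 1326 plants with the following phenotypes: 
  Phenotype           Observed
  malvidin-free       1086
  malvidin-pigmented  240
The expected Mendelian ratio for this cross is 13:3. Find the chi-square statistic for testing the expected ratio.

0.368

The 13:3 ratio has 16 parts, so with N = 1326 the expected counts are:
  malvidin-free: 1326 × 13/16 = 1077.375
  malvidin-pigmented: 1326 × 3/16 = 248.625
χ² = Σ (O − E)² / E
  malvidin-free: (1086 − 1077.375)² / 1077.375 = 0.0690
  malvidin-pigmented: (240 − 248.625)² / 248.625 = 0.2992
χ² = 0.0690 + 0.2992 = 0.3682 ≈ 0.368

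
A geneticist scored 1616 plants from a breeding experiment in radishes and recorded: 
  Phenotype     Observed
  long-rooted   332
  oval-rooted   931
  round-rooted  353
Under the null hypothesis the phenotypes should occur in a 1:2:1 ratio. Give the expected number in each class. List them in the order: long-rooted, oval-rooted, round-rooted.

404, 808, 404

Expected counts for N = 1616 under a 1:2:1 ratio (total parts = 4):
  long-rooted: 1616 × 1/4 = 404
  oval-rooted: 1616 × 2/4 = 808
  round-rooted: 1616 × 1/4 = 404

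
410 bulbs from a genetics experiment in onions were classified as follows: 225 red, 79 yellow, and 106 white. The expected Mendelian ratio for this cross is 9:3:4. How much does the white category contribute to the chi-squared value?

0.120

Expected counts for N = 410 under a 9:3:4 ratio (total parts = 16):
  red: 410 × 9/16 = 230.625
  yellow: 410 × 3/16 = 76.875
  white: 410 × 4/16 = 102.5
Contribution of white: (106 − 102.5)² / 102.5 = 0.1195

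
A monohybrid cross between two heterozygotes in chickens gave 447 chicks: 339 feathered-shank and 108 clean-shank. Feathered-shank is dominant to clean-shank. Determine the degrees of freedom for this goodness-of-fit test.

1

For a monohybrid cross between heterozygotes with complete dominance, the expected phenotypic ratio is 3:1.
A goodness-of-fit test with 2 phenotype classes has df = 2 − 1 = 1.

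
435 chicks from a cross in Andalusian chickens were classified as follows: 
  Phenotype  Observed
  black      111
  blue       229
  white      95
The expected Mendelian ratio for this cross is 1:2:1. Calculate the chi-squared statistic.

Under the 1:2:1 hypothesis (Σ ratio = 4, N = 435):
  black: 435 × 1/4 = 108.75
  blue: 435 × 2/4 = 217.5
  white: 435 × 1/4 = 108.75
χ² = Σ (O − E)² / E
  black: (111 − 108.75)² / 108.75 = 0.0466
  blue: (229 − 217.5)² / 217.5 = 0.6080
  white: (95 − 108.75)² / 108.75 = 1.7385
χ² = 0.0466 + 0.6080 + 1.7385 = 2.3931 ≈ 2.393

2.393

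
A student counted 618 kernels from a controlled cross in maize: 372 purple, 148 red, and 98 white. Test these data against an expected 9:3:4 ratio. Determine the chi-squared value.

31.277

The 9:3:4 ratio has 16 parts, so with N = 618 the expected counts are:
  purple: 618 × 9/16 = 347.625
  red: 618 × 3/16 = 115.875
  white: 618 × 4/16 = 154.5
χ² = Σ (O − E)² / E
  purple: (372 − 347.625)² / 347.625 = 1.7091
  red: (148 − 115.875)² / 115.875 = 8.9063
  white: (98 − 154.5)² / 154.5 = 20.6618
χ² = 1.7091 + 8.9063 + 20.6618 = 31.2772 ≈ 31.277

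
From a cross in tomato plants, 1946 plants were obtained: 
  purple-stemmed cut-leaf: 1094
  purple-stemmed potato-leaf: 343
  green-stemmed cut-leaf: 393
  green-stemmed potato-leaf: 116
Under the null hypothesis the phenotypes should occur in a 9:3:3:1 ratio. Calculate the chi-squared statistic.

Under the 9:3:3:1 hypothesis (Σ ratio = 16, N = 1946):
  purple-stemmed cut-leaf: 1946 × 9/16 = 1094.625
  purple-stemmed potato-leaf: 1946 × 3/16 = 364.875
  green-stemmed cut-leaf: 1946 × 3/16 = 364.875
  green-stemmed potato-leaf: 1946 × 1/16 = 121.625
χ² = Σ (O − E)² / E
  purple-stemmed cut-leaf: (1094 − 1094.625)² / 1094.625 = 0.0004
  purple-stemmed potato-leaf: (343 − 364.875)² / 364.875 = 1.3115
  green-stemmed cut-leaf: (393 − 364.875)² / 364.875 = 2.1679
  green-stemmed potato-leaf: (116 − 121.625)² / 121.625 = 0.2601
χ² = 0.0004 + 1.3115 + 2.1679 + 0.2601 = 3.7399 ≈ 3.740

3.740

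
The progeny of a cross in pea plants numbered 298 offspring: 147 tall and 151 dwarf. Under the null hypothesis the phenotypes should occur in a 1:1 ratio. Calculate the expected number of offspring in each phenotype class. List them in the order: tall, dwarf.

149, 149

Under the 1:1 hypothesis (Σ ratio = 2, N = 298):
  tall: 298 × 1/2 = 149
  dwarf: 298 × 1/2 = 149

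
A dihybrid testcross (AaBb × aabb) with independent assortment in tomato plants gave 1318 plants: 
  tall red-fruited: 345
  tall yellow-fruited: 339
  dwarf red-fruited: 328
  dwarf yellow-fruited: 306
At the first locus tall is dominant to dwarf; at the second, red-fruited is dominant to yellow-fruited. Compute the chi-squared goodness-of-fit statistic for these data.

2.686

A dihybrid testcross with independent assortment gives a 1:1:1:1 ratio.
Under the 1:1:1:1 hypothesis (Σ ratio = 4, N = 1318):
  tall red-fruited: 1318 × 1/4 = 329.5
  tall yellow-fruited: 1318 × 1/4 = 329.5
  dwarf red-fruited: 1318 × 1/4 = 329.5
  dwarf yellow-fruited: 1318 × 1/4 = 329.5
χ² = Σ (O − E)² / E
  tall red-fruited: (345 − 329.5)² / 329.5 = 0.7291
  tall yellow-fruited: (339 − 329.5)² / 329.5 = 0.2739
  dwarf red-fruited: (328 − 329.5)² / 329.5 = 0.0068
  dwarf yellow-fruited: (306 − 329.5)² / 329.5 = 1.6760
χ² = 0.7291 + 0.2739 + 0.0068 + 1.6760 = 2.6858 ≈ 2.686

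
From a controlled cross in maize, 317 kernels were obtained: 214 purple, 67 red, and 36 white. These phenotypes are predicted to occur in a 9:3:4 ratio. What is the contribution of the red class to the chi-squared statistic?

0.962

The 9:3:4 ratio has 16 parts, so with N = 317 the expected counts are:
  purple: 317 × 9/16 = 178.3125
  red: 317 × 3/16 = 59.4375
  white: 317 × 4/16 = 79.25
Contribution of red: (67 − 59.4375)² / 59.4375 = 0.9622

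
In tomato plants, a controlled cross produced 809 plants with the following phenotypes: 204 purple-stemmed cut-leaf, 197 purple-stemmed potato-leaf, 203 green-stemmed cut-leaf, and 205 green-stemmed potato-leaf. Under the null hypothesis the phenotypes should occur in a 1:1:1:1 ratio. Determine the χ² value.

The 1:1:1:1 ratio has 4 parts, so with N = 809 the expected counts are:
  purple-stemmed cut-leaf: 809 × 1/4 = 202.25
  purple-stemmed potato-leaf: 809 × 1/4 = 202.25
  green-stemmed cut-leaf: 809 × 1/4 = 202.25
  green-stemmed potato-leaf: 809 × 1/4 = 202.25
χ² = Σ (O − E)² / E
  purple-stemmed cut-leaf: (204 − 202.25)² / 202.25 = 0.0151
  purple-stemmed potato-leaf: (197 − 202.25)² / 202.25 = 0.1363
  green-stemmed cut-leaf: (203 − 202.25)² / 202.25 = 0.0028
  green-stemmed potato-leaf: (205 − 202.25)² / 202.25 = 0.0374
χ² = 0.0151 + 0.1363 + 0.0028 + 0.0374 = 0.1916 ≈ 0.192

0.192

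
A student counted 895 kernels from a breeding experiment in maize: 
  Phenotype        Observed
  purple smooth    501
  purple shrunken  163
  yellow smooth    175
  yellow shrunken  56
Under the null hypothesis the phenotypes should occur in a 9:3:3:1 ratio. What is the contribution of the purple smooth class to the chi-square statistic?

Expected counts for N = 895 under a 9:3:3:1 ratio (total parts = 16):
  purple smooth: 895 × 9/16 = 503.4375
  purple shrunken: 895 × 3/16 = 167.8125
  yellow smooth: 895 × 3/16 = 167.8125
  yellow shrunken: 895 × 1/16 = 55.9375
Contribution of purple smooth: (501 − 503.4375)² / 503.4375 = 0.0118

0.012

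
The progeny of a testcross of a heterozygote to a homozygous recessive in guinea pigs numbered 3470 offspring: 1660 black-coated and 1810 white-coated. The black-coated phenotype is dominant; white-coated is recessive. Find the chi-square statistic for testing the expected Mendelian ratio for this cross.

A testcross of a heterozygote (Aa × aa) gives a 1:1 phenotypic ratio.
Total ratio parts = 2. Expected numbers out of 3470:
  black-coated: 3470 × 1/2 = 1735
  white-coated: 3470 × 1/2 = 1735
χ² = Σ (O − E)² / E
  black-coated: (1660 − 1735)² / 1735 = 3.2421
  white-coated: (1810 − 1735)² / 1735 = 3.2421
χ² = 3.2421 + 3.2421 = 6.4842 ≈ 6.484

6.484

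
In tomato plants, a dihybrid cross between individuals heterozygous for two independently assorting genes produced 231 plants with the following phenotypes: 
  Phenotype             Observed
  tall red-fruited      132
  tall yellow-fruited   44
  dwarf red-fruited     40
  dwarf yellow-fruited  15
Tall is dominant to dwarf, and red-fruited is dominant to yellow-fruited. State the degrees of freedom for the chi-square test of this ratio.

A dihybrid F₂ with independent assortment and complete dominance at both loci gives a 9:3:3:1 phenotypic ratio.
A goodness-of-fit test with 4 phenotype classes has df = 4 − 1 = 3.

3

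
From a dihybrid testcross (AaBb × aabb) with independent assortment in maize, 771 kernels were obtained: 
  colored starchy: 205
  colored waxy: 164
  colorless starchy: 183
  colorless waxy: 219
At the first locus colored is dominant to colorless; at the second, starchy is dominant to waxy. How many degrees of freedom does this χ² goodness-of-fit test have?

3

A dihybrid testcross with independent assortment gives a 1:1:1:1 ratio.
A goodness-of-fit test with 4 phenotype classes has df = 4 − 1 = 3.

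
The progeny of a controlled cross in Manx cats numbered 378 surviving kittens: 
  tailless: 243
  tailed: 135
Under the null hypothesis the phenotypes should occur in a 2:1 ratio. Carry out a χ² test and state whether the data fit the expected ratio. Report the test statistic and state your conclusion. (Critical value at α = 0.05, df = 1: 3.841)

Under the 2:1 hypothesis (Σ ratio = 3, N = 378):
  tailless: 378 × 2/3 = 252
  tailed: 378 × 1/3 = 126
χ² = Σ (O − E)² / E
  tailless: (243 − 252)² / 252 = 0.3214
  tailed: (135 − 126)² / 126 = 0.6429
χ² = 0.3214 + 0.6429 = 0.9643 ≈ 0.964
Degrees of freedom = 2 − 1 = 1; critical value at α = 0.05 is 3.841.
Since 0.964 < 3.841, we fail to reject the null hypothesis — the data are consistent with the 2:1 ratio.

0.964; consistent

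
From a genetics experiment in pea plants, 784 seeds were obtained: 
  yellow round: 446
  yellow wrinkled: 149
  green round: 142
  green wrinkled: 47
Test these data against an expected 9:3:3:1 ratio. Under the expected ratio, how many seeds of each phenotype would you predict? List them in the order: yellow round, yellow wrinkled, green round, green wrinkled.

Total ratio parts = 16. Expected numbers out of 784:
  yellow round: 784 × 9/16 = 441
  yellow wrinkled: 784 × 3/16 = 147
  green round: 784 × 3/16 = 147
  green wrinkled: 784 × 1/16 = 49

441, 147, 147, 49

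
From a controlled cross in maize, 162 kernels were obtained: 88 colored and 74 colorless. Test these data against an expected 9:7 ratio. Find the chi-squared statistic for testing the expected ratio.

Total ratio parts = 16. Expected numbers out of 162:
  colored: 162 × 9/16 = 91.125
  colorless: 162 × 7/16 = 70.875
χ² = Σ (O − E)² / E
  colored: (88 − 91.125)² / 91.125 = 0.1072
  colorless: (74 − 70.875)² / 70.875 = 0.1378
χ² = 0.1072 + 0.1378 = 0.245

0.245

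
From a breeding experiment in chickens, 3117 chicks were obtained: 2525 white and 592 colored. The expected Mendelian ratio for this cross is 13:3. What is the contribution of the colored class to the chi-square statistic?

Under the 13:3 hypothesis (Σ ratio = 16, N = 3117):
  white: 3117 × 13/16 = 2532.5625
  colored: 3117 × 3/16 = 584.4375
Contribution of colored: (592 − 584.4375)² / 584.4375 = 0.0979

0.098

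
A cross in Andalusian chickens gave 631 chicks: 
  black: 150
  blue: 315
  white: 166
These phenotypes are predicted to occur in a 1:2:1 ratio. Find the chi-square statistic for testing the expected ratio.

The 1:2:1 ratio has 4 parts, so with N = 631 the expected counts are:
  black: 631 × 1/4 = 157.75
  blue: 631 × 2/4 = 315.5
  white: 631 × 1/4 = 157.75
χ² = Σ (O − E)² / E
  black: (150 − 157.75)² / 157.75 = 0.3807
  blue: (315 − 315.5)² / 315.5 = 0.0008
  white: (166 − 157.75)² / 157.75 = 0.4315
χ² = 0.3807 + 0.0008 + 0.4315 = 0.813

0.813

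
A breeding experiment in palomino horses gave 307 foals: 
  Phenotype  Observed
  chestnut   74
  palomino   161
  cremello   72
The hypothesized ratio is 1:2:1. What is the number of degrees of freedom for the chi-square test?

A goodness-of-fit test with 3 phenotype classes has df = 3 − 1 = 2.

2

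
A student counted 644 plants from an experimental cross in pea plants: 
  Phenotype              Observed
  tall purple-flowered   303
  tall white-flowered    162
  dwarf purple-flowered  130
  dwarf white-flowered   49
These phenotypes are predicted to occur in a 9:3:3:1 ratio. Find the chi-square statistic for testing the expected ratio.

Total ratio parts = 16. Expected numbers out of 644:
  tall purple-flowered: 644 × 9/16 = 362.25
  tall white-flowered: 644 × 3/16 = 120.75
  dwarf purple-flowered: 644 × 3/16 = 120.75
  dwarf white-flowered: 644 × 1/16 = 40.25
χ² = Σ (O − E)² / E
  tall purple-flowered: (303 − 362.25)² / 362.25 = 9.6910
  tall white-flowered: (162 − 120.75)² / 120.75 = 14.0916
  dwarf purple-flowered: (130 − 120.75)² / 120.75 = 0.7086
  dwarf white-flowered: (49 − 40.25)² / 40.25 = 1.9022
χ² = 9.6910 + 14.0916 + 0.7086 + 1.9022 = 26.3934 ≈ 26.393

26.393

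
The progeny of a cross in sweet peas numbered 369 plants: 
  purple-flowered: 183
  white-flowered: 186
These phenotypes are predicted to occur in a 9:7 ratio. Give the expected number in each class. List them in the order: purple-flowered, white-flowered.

207.5625, 161.4375

The 9:7 ratio has 16 parts, so with N = 369 the expected counts are:
  purple-flowered: 369 × 9/16 = 207.5625
  white-flowered: 369 × 7/16 = 161.4375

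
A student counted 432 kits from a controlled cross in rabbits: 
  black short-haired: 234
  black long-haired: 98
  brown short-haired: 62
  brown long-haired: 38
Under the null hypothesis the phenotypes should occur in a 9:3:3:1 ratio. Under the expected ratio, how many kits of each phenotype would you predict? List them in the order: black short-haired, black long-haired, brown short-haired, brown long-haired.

243, 81, 81, 27

Expected counts for N = 432 under a 9:3:3:1 ratio (total parts = 16):
  black short-haired: 432 × 9/16 = 243
  black long-haired: 432 × 3/16 = 81
  brown short-haired: 432 × 3/16 = 81
  brown long-haired: 432 × 1/16 = 27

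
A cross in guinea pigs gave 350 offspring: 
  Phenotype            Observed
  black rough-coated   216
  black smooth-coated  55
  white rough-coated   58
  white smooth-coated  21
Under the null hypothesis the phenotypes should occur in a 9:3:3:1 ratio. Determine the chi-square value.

The 9:3:3:1 ratio has 16 parts, so with N = 350 the expected counts are:
  black rough-coated: 350 × 9/16 = 196.875
  black smooth-coated: 350 × 3/16 = 65.625
  white rough-coated: 350 × 3/16 = 65.625
  white smooth-coated: 350 × 1/16 = 21.875
χ² = Σ (O − E)² / E
  black rough-coated: (216 − 196.875)² / 196.875 = 1.8579
  black smooth-coated: (55 − 65.625)² / 65.625 = 1.7202
  white rough-coated: (58 − 65.625)² / 65.625 = 0.8860
  white smooth-coated: (21 − 21.875)² / 21.875 = 0.0350
χ² = 1.8579 + 1.7202 + 0.8860 + 0.0350 = 4.4991 ≈ 4.499

4.499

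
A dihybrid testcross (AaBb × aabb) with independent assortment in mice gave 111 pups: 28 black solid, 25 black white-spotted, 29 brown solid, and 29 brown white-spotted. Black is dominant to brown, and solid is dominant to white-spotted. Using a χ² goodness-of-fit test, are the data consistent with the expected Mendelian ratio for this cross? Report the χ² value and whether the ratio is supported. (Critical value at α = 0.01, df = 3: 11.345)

0.387; consistent

A dihybrid testcross with independent assortment gives a 1:1:1:1 ratio.
Total ratio parts = 4. Expected numbers out of 111:
  black solid: 111 × 1/4 = 27.75
  black white-spotted: 111 × 1/4 = 27.75
  brown solid: 111 × 1/4 = 27.75
  brown white-spotted: 111 × 1/4 = 27.75
χ² = Σ (O − E)² / E
  black solid: (28 − 27.75)² / 27.75 = 0.0023
  black white-spotted: (25 − 27.75)² / 27.75 = 0.2725
  brown solid: (29 − 27.75)² / 27.75 = 0.0563
  brown white-spotted: (29 − 27.75)² / 27.75 = 0.0563
χ² = 0.0023 + 0.2725 + 0.0563 + 0.0563 = 0.3874 ≈ 0.387
Degrees of freedom = 4 − 1 = 3; critical value at α = 0.01 is 11.345.
Since 0.387 < 11.345, we fail to reject the null hypothesis — the data are consistent with the 1:1:1:1 ratio.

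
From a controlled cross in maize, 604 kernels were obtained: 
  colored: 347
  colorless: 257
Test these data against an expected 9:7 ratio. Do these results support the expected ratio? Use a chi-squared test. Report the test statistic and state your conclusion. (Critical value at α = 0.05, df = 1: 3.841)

0.354; consistent

Expected counts for N = 604 under a 9:7 ratio (total parts = 16):
  colored: 604 × 9/16 = 339.75
  colorless: 604 × 7/16 = 264.25
χ² = Σ (O − E)² / E
  colored: (347 − 339.75)² / 339.75 = 0.1547
  colorless: (257 − 264.25)² / 264.25 = 0.1989
χ² = 0.1547 + 0.1989 = 0.3536 ≈ 0.354
Degrees of freedom = 2 − 1 = 1; critical value at α = 0.05 is 3.841.
Since 0.354 < 3.841, we fail to reject the null hypothesis — the data are consistent with the 9:7 ratio.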